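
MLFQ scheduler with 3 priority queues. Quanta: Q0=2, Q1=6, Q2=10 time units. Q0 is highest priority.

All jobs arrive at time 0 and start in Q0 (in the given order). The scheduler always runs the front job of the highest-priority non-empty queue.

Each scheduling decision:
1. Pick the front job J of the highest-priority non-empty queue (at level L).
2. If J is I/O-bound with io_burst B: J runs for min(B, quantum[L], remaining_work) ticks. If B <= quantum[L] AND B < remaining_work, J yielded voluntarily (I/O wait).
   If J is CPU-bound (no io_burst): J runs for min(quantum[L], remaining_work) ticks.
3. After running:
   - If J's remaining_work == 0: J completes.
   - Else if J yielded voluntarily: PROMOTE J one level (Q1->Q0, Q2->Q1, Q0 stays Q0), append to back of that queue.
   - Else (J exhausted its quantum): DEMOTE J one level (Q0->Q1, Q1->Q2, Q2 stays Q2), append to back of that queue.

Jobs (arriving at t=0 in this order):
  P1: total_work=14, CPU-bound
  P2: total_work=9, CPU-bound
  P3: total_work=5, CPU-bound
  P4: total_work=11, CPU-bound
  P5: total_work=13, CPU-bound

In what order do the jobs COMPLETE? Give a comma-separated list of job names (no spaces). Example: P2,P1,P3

t=0-2: P1@Q0 runs 2, rem=12, quantum used, demote→Q1. Q0=[P2,P3,P4,P5] Q1=[P1] Q2=[]
t=2-4: P2@Q0 runs 2, rem=7, quantum used, demote→Q1. Q0=[P3,P4,P5] Q1=[P1,P2] Q2=[]
t=4-6: P3@Q0 runs 2, rem=3, quantum used, demote→Q1. Q0=[P4,P5] Q1=[P1,P2,P3] Q2=[]
t=6-8: P4@Q0 runs 2, rem=9, quantum used, demote→Q1. Q0=[P5] Q1=[P1,P2,P3,P4] Q2=[]
t=8-10: P5@Q0 runs 2, rem=11, quantum used, demote→Q1. Q0=[] Q1=[P1,P2,P3,P4,P5] Q2=[]
t=10-16: P1@Q1 runs 6, rem=6, quantum used, demote→Q2. Q0=[] Q1=[P2,P3,P4,P5] Q2=[P1]
t=16-22: P2@Q1 runs 6, rem=1, quantum used, demote→Q2. Q0=[] Q1=[P3,P4,P5] Q2=[P1,P2]
t=22-25: P3@Q1 runs 3, rem=0, completes. Q0=[] Q1=[P4,P5] Q2=[P1,P2]
t=25-31: P4@Q1 runs 6, rem=3, quantum used, demote→Q2. Q0=[] Q1=[P5] Q2=[P1,P2,P4]
t=31-37: P5@Q1 runs 6, rem=5, quantum used, demote→Q2. Q0=[] Q1=[] Q2=[P1,P2,P4,P5]
t=37-43: P1@Q2 runs 6, rem=0, completes. Q0=[] Q1=[] Q2=[P2,P4,P5]
t=43-44: P2@Q2 runs 1, rem=0, completes. Q0=[] Q1=[] Q2=[P4,P5]
t=44-47: P4@Q2 runs 3, rem=0, completes. Q0=[] Q1=[] Q2=[P5]
t=47-52: P5@Q2 runs 5, rem=0, completes. Q0=[] Q1=[] Q2=[]

Answer: P3,P1,P2,P4,P5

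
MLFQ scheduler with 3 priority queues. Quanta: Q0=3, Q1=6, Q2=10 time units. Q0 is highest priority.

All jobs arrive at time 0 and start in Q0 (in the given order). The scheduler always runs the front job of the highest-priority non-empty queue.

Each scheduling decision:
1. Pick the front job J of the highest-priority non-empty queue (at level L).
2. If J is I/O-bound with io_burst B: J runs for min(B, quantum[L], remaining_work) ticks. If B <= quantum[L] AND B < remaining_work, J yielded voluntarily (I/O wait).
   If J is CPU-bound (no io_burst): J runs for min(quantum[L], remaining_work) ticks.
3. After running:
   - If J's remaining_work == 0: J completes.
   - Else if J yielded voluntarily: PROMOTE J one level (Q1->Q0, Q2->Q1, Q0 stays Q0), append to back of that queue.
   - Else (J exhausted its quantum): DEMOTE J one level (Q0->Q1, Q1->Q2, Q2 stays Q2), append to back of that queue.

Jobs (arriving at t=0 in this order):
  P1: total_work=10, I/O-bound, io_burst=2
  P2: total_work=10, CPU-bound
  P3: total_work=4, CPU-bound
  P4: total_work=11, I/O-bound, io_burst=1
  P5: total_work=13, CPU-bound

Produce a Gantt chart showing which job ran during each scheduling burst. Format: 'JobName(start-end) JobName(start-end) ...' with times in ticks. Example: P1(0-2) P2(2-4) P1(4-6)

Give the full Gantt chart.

Answer: P1(0-2) P2(2-5) P3(5-8) P4(8-9) P5(9-12) P1(12-14) P4(14-15) P1(15-17) P4(17-18) P1(18-20) P4(20-21) P1(21-23) P4(23-24) P4(24-25) P4(25-26) P4(26-27) P4(27-28) P4(28-29) P4(29-30) P2(30-36) P3(36-37) P5(37-43) P2(43-44) P5(44-48)

Derivation:
t=0-2: P1@Q0 runs 2, rem=8, I/O yield, promote→Q0. Q0=[P2,P3,P4,P5,P1] Q1=[] Q2=[]
t=2-5: P2@Q0 runs 3, rem=7, quantum used, demote→Q1. Q0=[P3,P4,P5,P1] Q1=[P2] Q2=[]
t=5-8: P3@Q0 runs 3, rem=1, quantum used, demote→Q1. Q0=[P4,P5,P1] Q1=[P2,P3] Q2=[]
t=8-9: P4@Q0 runs 1, rem=10, I/O yield, promote→Q0. Q0=[P5,P1,P4] Q1=[P2,P3] Q2=[]
t=9-12: P5@Q0 runs 3, rem=10, quantum used, demote→Q1. Q0=[P1,P4] Q1=[P2,P3,P5] Q2=[]
t=12-14: P1@Q0 runs 2, rem=6, I/O yield, promote→Q0. Q0=[P4,P1] Q1=[P2,P3,P5] Q2=[]
t=14-15: P4@Q0 runs 1, rem=9, I/O yield, promote→Q0. Q0=[P1,P4] Q1=[P2,P3,P5] Q2=[]
t=15-17: P1@Q0 runs 2, rem=4, I/O yield, promote→Q0. Q0=[P4,P1] Q1=[P2,P3,P5] Q2=[]
t=17-18: P4@Q0 runs 1, rem=8, I/O yield, promote→Q0. Q0=[P1,P4] Q1=[P2,P3,P5] Q2=[]
t=18-20: P1@Q0 runs 2, rem=2, I/O yield, promote→Q0. Q0=[P4,P1] Q1=[P2,P3,P5] Q2=[]
t=20-21: P4@Q0 runs 1, rem=7, I/O yield, promote→Q0. Q0=[P1,P4] Q1=[P2,P3,P5] Q2=[]
t=21-23: P1@Q0 runs 2, rem=0, completes. Q0=[P4] Q1=[P2,P3,P5] Q2=[]
t=23-24: P4@Q0 runs 1, rem=6, I/O yield, promote→Q0. Q0=[P4] Q1=[P2,P3,P5] Q2=[]
t=24-25: P4@Q0 runs 1, rem=5, I/O yield, promote→Q0. Q0=[P4] Q1=[P2,P3,P5] Q2=[]
t=25-26: P4@Q0 runs 1, rem=4, I/O yield, promote→Q0. Q0=[P4] Q1=[P2,P3,P5] Q2=[]
t=26-27: P4@Q0 runs 1, rem=3, I/O yield, promote→Q0. Q0=[P4] Q1=[P2,P3,P5] Q2=[]
t=27-28: P4@Q0 runs 1, rem=2, I/O yield, promote→Q0. Q0=[P4] Q1=[P2,P3,P5] Q2=[]
t=28-29: P4@Q0 runs 1, rem=1, I/O yield, promote→Q0. Q0=[P4] Q1=[P2,P3,P5] Q2=[]
t=29-30: P4@Q0 runs 1, rem=0, completes. Q0=[] Q1=[P2,P3,P5] Q2=[]
t=30-36: P2@Q1 runs 6, rem=1, quantum used, demote→Q2. Q0=[] Q1=[P3,P5] Q2=[P2]
t=36-37: P3@Q1 runs 1, rem=0, completes. Q0=[] Q1=[P5] Q2=[P2]
t=37-43: P5@Q1 runs 6, rem=4, quantum used, demote→Q2. Q0=[] Q1=[] Q2=[P2,P5]
t=43-44: P2@Q2 runs 1, rem=0, completes. Q0=[] Q1=[] Q2=[P5]
t=44-48: P5@Q2 runs 4, rem=0, completes. Q0=[] Q1=[] Q2=[]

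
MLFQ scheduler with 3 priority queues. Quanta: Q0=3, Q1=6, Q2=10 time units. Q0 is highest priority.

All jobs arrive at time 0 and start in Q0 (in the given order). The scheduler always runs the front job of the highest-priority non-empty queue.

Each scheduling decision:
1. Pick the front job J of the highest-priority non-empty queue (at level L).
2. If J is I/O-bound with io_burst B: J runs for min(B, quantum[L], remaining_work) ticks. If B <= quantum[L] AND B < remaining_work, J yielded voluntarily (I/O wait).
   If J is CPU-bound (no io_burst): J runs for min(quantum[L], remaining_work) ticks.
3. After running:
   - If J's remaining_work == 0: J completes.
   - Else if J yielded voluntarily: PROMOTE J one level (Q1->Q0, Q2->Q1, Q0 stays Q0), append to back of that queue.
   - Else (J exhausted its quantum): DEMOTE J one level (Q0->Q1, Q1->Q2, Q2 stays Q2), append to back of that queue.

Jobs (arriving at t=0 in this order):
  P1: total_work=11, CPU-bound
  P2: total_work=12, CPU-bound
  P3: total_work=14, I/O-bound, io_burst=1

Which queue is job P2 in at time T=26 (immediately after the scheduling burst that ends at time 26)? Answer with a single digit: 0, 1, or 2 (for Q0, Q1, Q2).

Answer: 1

Derivation:
t=0-3: P1@Q0 runs 3, rem=8, quantum used, demote→Q1. Q0=[P2,P3] Q1=[P1] Q2=[]
t=3-6: P2@Q0 runs 3, rem=9, quantum used, demote→Q1. Q0=[P3] Q1=[P1,P2] Q2=[]
t=6-7: P3@Q0 runs 1, rem=13, I/O yield, promote→Q0. Q0=[P3] Q1=[P1,P2] Q2=[]
t=7-8: P3@Q0 runs 1, rem=12, I/O yield, promote→Q0. Q0=[P3] Q1=[P1,P2] Q2=[]
t=8-9: P3@Q0 runs 1, rem=11, I/O yield, promote→Q0. Q0=[P3] Q1=[P1,P2] Q2=[]
t=9-10: P3@Q0 runs 1, rem=10, I/O yield, promote→Q0. Q0=[P3] Q1=[P1,P2] Q2=[]
t=10-11: P3@Q0 runs 1, rem=9, I/O yield, promote→Q0. Q0=[P3] Q1=[P1,P2] Q2=[]
t=11-12: P3@Q0 runs 1, rem=8, I/O yield, promote→Q0. Q0=[P3] Q1=[P1,P2] Q2=[]
t=12-13: P3@Q0 runs 1, rem=7, I/O yield, promote→Q0. Q0=[P3] Q1=[P1,P2] Q2=[]
t=13-14: P3@Q0 runs 1, rem=6, I/O yield, promote→Q0. Q0=[P3] Q1=[P1,P2] Q2=[]
t=14-15: P3@Q0 runs 1, rem=5, I/O yield, promote→Q0. Q0=[P3] Q1=[P1,P2] Q2=[]
t=15-16: P3@Q0 runs 1, rem=4, I/O yield, promote→Q0. Q0=[P3] Q1=[P1,P2] Q2=[]
t=16-17: P3@Q0 runs 1, rem=3, I/O yield, promote→Q0. Q0=[P3] Q1=[P1,P2] Q2=[]
t=17-18: P3@Q0 runs 1, rem=2, I/O yield, promote→Q0. Q0=[P3] Q1=[P1,P2] Q2=[]
t=18-19: P3@Q0 runs 1, rem=1, I/O yield, promote→Q0. Q0=[P3] Q1=[P1,P2] Q2=[]
t=19-20: P3@Q0 runs 1, rem=0, completes. Q0=[] Q1=[P1,P2] Q2=[]
t=20-26: P1@Q1 runs 6, rem=2, quantum used, demote→Q2. Q0=[] Q1=[P2] Q2=[P1]
t=26-32: P2@Q1 runs 6, rem=3, quantum used, demote→Q2. Q0=[] Q1=[] Q2=[P1,P2]
t=32-34: P1@Q2 runs 2, rem=0, completes. Q0=[] Q1=[] Q2=[P2]
t=34-37: P2@Q2 runs 3, rem=0, completes. Q0=[] Q1=[] Q2=[]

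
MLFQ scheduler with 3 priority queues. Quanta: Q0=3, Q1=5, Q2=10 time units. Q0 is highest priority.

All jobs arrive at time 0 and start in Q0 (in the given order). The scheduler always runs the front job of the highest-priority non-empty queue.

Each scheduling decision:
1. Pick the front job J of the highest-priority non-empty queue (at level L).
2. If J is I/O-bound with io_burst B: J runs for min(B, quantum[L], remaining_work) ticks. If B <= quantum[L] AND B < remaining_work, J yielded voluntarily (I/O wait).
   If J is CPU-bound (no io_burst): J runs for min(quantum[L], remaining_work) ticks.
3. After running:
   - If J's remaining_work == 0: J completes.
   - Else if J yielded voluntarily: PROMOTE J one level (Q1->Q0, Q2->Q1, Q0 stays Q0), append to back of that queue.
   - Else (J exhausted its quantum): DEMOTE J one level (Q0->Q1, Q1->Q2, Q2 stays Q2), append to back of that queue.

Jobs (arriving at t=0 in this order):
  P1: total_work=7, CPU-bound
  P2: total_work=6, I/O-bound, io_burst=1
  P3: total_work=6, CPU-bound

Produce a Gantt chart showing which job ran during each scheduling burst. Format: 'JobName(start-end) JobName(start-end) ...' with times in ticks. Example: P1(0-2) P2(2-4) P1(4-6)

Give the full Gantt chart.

t=0-3: P1@Q0 runs 3, rem=4, quantum used, demote→Q1. Q0=[P2,P3] Q1=[P1] Q2=[]
t=3-4: P2@Q0 runs 1, rem=5, I/O yield, promote→Q0. Q0=[P3,P2] Q1=[P1] Q2=[]
t=4-7: P3@Q0 runs 3, rem=3, quantum used, demote→Q1. Q0=[P2] Q1=[P1,P3] Q2=[]
t=7-8: P2@Q0 runs 1, rem=4, I/O yield, promote→Q0. Q0=[P2] Q1=[P1,P3] Q2=[]
t=8-9: P2@Q0 runs 1, rem=3, I/O yield, promote→Q0. Q0=[P2] Q1=[P1,P3] Q2=[]
t=9-10: P2@Q0 runs 1, rem=2, I/O yield, promote→Q0. Q0=[P2] Q1=[P1,P3] Q2=[]
t=10-11: P2@Q0 runs 1, rem=1, I/O yield, promote→Q0. Q0=[P2] Q1=[P1,P3] Q2=[]
t=11-12: P2@Q0 runs 1, rem=0, completes. Q0=[] Q1=[P1,P3] Q2=[]
t=12-16: P1@Q1 runs 4, rem=0, completes. Q0=[] Q1=[P3] Q2=[]
t=16-19: P3@Q1 runs 3, rem=0, completes. Q0=[] Q1=[] Q2=[]

Answer: P1(0-3) P2(3-4) P3(4-7) P2(7-8) P2(8-9) P2(9-10) P2(10-11) P2(11-12) P1(12-16) P3(16-19)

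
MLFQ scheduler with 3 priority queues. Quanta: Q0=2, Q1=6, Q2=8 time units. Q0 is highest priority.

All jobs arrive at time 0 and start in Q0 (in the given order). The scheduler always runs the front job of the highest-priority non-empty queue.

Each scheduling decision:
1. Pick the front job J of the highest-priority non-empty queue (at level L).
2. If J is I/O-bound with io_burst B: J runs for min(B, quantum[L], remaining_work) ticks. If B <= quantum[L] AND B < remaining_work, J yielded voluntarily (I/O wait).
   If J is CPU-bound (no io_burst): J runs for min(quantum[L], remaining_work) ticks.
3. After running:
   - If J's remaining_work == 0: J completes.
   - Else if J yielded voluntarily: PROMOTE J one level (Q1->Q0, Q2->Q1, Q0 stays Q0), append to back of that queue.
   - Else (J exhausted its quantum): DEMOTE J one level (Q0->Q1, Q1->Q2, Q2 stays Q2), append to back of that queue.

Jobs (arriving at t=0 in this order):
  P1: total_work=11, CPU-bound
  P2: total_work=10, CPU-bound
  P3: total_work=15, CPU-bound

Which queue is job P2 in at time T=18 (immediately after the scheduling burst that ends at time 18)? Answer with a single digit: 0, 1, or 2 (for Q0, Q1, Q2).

Answer: 2

Derivation:
t=0-2: P1@Q0 runs 2, rem=9, quantum used, demote→Q1. Q0=[P2,P3] Q1=[P1] Q2=[]
t=2-4: P2@Q0 runs 2, rem=8, quantum used, demote→Q1. Q0=[P3] Q1=[P1,P2] Q2=[]
t=4-6: P3@Q0 runs 2, rem=13, quantum used, demote→Q1. Q0=[] Q1=[P1,P2,P3] Q2=[]
t=6-12: P1@Q1 runs 6, rem=3, quantum used, demote→Q2. Q0=[] Q1=[P2,P3] Q2=[P1]
t=12-18: P2@Q1 runs 6, rem=2, quantum used, demote→Q2. Q0=[] Q1=[P3] Q2=[P1,P2]
t=18-24: P3@Q1 runs 6, rem=7, quantum used, demote→Q2. Q0=[] Q1=[] Q2=[P1,P2,P3]
t=24-27: P1@Q2 runs 3, rem=0, completes. Q0=[] Q1=[] Q2=[P2,P3]
t=27-29: P2@Q2 runs 2, rem=0, completes. Q0=[] Q1=[] Q2=[P3]
t=29-36: P3@Q2 runs 7, rem=0, completes. Q0=[] Q1=[] Q2=[]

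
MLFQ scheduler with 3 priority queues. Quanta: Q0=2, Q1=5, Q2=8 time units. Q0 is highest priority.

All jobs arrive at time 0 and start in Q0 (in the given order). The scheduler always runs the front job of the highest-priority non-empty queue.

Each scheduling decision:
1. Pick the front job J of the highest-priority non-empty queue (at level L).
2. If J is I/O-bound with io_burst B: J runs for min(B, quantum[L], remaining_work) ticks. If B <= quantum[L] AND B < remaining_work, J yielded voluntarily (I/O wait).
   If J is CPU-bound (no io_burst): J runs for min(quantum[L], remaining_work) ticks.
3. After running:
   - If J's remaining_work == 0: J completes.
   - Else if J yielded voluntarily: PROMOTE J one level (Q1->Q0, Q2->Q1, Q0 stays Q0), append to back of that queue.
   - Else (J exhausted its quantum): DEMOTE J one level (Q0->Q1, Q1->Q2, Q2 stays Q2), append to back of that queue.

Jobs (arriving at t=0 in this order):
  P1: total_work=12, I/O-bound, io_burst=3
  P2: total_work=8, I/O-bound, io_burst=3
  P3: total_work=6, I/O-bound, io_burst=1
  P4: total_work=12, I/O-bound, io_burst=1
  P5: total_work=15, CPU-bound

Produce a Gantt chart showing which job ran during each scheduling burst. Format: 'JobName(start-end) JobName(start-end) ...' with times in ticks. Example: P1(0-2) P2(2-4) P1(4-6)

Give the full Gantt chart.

Answer: P1(0-2) P2(2-4) P3(4-5) P4(5-6) P5(6-8) P3(8-9) P4(9-10) P3(10-11) P4(11-12) P3(12-13) P4(13-14) P3(14-15) P4(15-16) P3(16-17) P4(17-18) P4(18-19) P4(19-20) P4(20-21) P4(21-22) P4(22-23) P4(23-24) P1(24-27) P1(27-29) P2(29-32) P2(32-34) P5(34-39) P1(39-42) P1(42-44) P2(44-45) P5(45-53)

Derivation:
t=0-2: P1@Q0 runs 2, rem=10, quantum used, demote→Q1. Q0=[P2,P3,P4,P5] Q1=[P1] Q2=[]
t=2-4: P2@Q0 runs 2, rem=6, quantum used, demote→Q1. Q0=[P3,P4,P5] Q1=[P1,P2] Q2=[]
t=4-5: P3@Q0 runs 1, rem=5, I/O yield, promote→Q0. Q0=[P4,P5,P3] Q1=[P1,P2] Q2=[]
t=5-6: P4@Q0 runs 1, rem=11, I/O yield, promote→Q0. Q0=[P5,P3,P4] Q1=[P1,P2] Q2=[]
t=6-8: P5@Q0 runs 2, rem=13, quantum used, demote→Q1. Q0=[P3,P4] Q1=[P1,P2,P5] Q2=[]
t=8-9: P3@Q0 runs 1, rem=4, I/O yield, promote→Q0. Q0=[P4,P3] Q1=[P1,P2,P5] Q2=[]
t=9-10: P4@Q0 runs 1, rem=10, I/O yield, promote→Q0. Q0=[P3,P4] Q1=[P1,P2,P5] Q2=[]
t=10-11: P3@Q0 runs 1, rem=3, I/O yield, promote→Q0. Q0=[P4,P3] Q1=[P1,P2,P5] Q2=[]
t=11-12: P4@Q0 runs 1, rem=9, I/O yield, promote→Q0. Q0=[P3,P4] Q1=[P1,P2,P5] Q2=[]
t=12-13: P3@Q0 runs 1, rem=2, I/O yield, promote→Q0. Q0=[P4,P3] Q1=[P1,P2,P5] Q2=[]
t=13-14: P4@Q0 runs 1, rem=8, I/O yield, promote→Q0. Q0=[P3,P4] Q1=[P1,P2,P5] Q2=[]
t=14-15: P3@Q0 runs 1, rem=1, I/O yield, promote→Q0. Q0=[P4,P3] Q1=[P1,P2,P5] Q2=[]
t=15-16: P4@Q0 runs 1, rem=7, I/O yield, promote→Q0. Q0=[P3,P4] Q1=[P1,P2,P5] Q2=[]
t=16-17: P3@Q0 runs 1, rem=0, completes. Q0=[P4] Q1=[P1,P2,P5] Q2=[]
t=17-18: P4@Q0 runs 1, rem=6, I/O yield, promote→Q0. Q0=[P4] Q1=[P1,P2,P5] Q2=[]
t=18-19: P4@Q0 runs 1, rem=5, I/O yield, promote→Q0. Q0=[P4] Q1=[P1,P2,P5] Q2=[]
t=19-20: P4@Q0 runs 1, rem=4, I/O yield, promote→Q0. Q0=[P4] Q1=[P1,P2,P5] Q2=[]
t=20-21: P4@Q0 runs 1, rem=3, I/O yield, promote→Q0. Q0=[P4] Q1=[P1,P2,P5] Q2=[]
t=21-22: P4@Q0 runs 1, rem=2, I/O yield, promote→Q0. Q0=[P4] Q1=[P1,P2,P5] Q2=[]
t=22-23: P4@Q0 runs 1, rem=1, I/O yield, promote→Q0. Q0=[P4] Q1=[P1,P2,P5] Q2=[]
t=23-24: P4@Q0 runs 1, rem=0, completes. Q0=[] Q1=[P1,P2,P5] Q2=[]
t=24-27: P1@Q1 runs 3, rem=7, I/O yield, promote→Q0. Q0=[P1] Q1=[P2,P5] Q2=[]
t=27-29: P1@Q0 runs 2, rem=5, quantum used, demote→Q1. Q0=[] Q1=[P2,P5,P1] Q2=[]
t=29-32: P2@Q1 runs 3, rem=3, I/O yield, promote→Q0. Q0=[P2] Q1=[P5,P1] Q2=[]
t=32-34: P2@Q0 runs 2, rem=1, quantum used, demote→Q1. Q0=[] Q1=[P5,P1,P2] Q2=[]
t=34-39: P5@Q1 runs 5, rem=8, quantum used, demote→Q2. Q0=[] Q1=[P1,P2] Q2=[P5]
t=39-42: P1@Q1 runs 3, rem=2, I/O yield, promote→Q0. Q0=[P1] Q1=[P2] Q2=[P5]
t=42-44: P1@Q0 runs 2, rem=0, completes. Q0=[] Q1=[P2] Q2=[P5]
t=44-45: P2@Q1 runs 1, rem=0, completes. Q0=[] Q1=[] Q2=[P5]
t=45-53: P5@Q2 runs 8, rem=0, completes. Q0=[] Q1=[] Q2=[]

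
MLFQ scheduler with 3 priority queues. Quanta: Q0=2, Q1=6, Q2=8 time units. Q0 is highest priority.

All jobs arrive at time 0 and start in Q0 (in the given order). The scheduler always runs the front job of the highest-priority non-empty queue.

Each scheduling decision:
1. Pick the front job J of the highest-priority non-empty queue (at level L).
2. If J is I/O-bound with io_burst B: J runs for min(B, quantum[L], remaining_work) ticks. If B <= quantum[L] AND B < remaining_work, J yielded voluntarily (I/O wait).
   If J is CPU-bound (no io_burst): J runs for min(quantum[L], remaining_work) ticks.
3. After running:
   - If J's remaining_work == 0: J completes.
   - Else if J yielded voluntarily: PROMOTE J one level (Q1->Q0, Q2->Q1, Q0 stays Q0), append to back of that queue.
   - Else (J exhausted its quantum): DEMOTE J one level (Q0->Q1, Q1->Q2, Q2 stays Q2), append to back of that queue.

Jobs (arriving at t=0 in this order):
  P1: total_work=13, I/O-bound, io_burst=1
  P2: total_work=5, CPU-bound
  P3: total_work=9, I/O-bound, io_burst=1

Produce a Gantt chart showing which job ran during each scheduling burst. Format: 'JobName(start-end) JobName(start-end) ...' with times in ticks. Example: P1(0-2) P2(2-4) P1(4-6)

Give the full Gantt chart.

t=0-1: P1@Q0 runs 1, rem=12, I/O yield, promote→Q0. Q0=[P2,P3,P1] Q1=[] Q2=[]
t=1-3: P2@Q0 runs 2, rem=3, quantum used, demote→Q1. Q0=[P3,P1] Q1=[P2] Q2=[]
t=3-4: P3@Q0 runs 1, rem=8, I/O yield, promote→Q0. Q0=[P1,P3] Q1=[P2] Q2=[]
t=4-5: P1@Q0 runs 1, rem=11, I/O yield, promote→Q0. Q0=[P3,P1] Q1=[P2] Q2=[]
t=5-6: P3@Q0 runs 1, rem=7, I/O yield, promote→Q0. Q0=[P1,P3] Q1=[P2] Q2=[]
t=6-7: P1@Q0 runs 1, rem=10, I/O yield, promote→Q0. Q0=[P3,P1] Q1=[P2] Q2=[]
t=7-8: P3@Q0 runs 1, rem=6, I/O yield, promote→Q0. Q0=[P1,P3] Q1=[P2] Q2=[]
t=8-9: P1@Q0 runs 1, rem=9, I/O yield, promote→Q0. Q0=[P3,P1] Q1=[P2] Q2=[]
t=9-10: P3@Q0 runs 1, rem=5, I/O yield, promote→Q0. Q0=[P1,P3] Q1=[P2] Q2=[]
t=10-11: P1@Q0 runs 1, rem=8, I/O yield, promote→Q0. Q0=[P3,P1] Q1=[P2] Q2=[]
t=11-12: P3@Q0 runs 1, rem=4, I/O yield, promote→Q0. Q0=[P1,P3] Q1=[P2] Q2=[]
t=12-13: P1@Q0 runs 1, rem=7, I/O yield, promote→Q0. Q0=[P3,P1] Q1=[P2] Q2=[]
t=13-14: P3@Q0 runs 1, rem=3, I/O yield, promote→Q0. Q0=[P1,P3] Q1=[P2] Q2=[]
t=14-15: P1@Q0 runs 1, rem=6, I/O yield, promote→Q0. Q0=[P3,P1] Q1=[P2] Q2=[]
t=15-16: P3@Q0 runs 1, rem=2, I/O yield, promote→Q0. Q0=[P1,P3] Q1=[P2] Q2=[]
t=16-17: P1@Q0 runs 1, rem=5, I/O yield, promote→Q0. Q0=[P3,P1] Q1=[P2] Q2=[]
t=17-18: P3@Q0 runs 1, rem=1, I/O yield, promote→Q0. Q0=[P1,P3] Q1=[P2] Q2=[]
t=18-19: P1@Q0 runs 1, rem=4, I/O yield, promote→Q0. Q0=[P3,P1] Q1=[P2] Q2=[]
t=19-20: P3@Q0 runs 1, rem=0, completes. Q0=[P1] Q1=[P2] Q2=[]
t=20-21: P1@Q0 runs 1, rem=3, I/O yield, promote→Q0. Q0=[P1] Q1=[P2] Q2=[]
t=21-22: P1@Q0 runs 1, rem=2, I/O yield, promote→Q0. Q0=[P1] Q1=[P2] Q2=[]
t=22-23: P1@Q0 runs 1, rem=1, I/O yield, promote→Q0. Q0=[P1] Q1=[P2] Q2=[]
t=23-24: P1@Q0 runs 1, rem=0, completes. Q0=[] Q1=[P2] Q2=[]
t=24-27: P2@Q1 runs 3, rem=0, completes. Q0=[] Q1=[] Q2=[]

Answer: P1(0-1) P2(1-3) P3(3-4) P1(4-5) P3(5-6) P1(6-7) P3(7-8) P1(8-9) P3(9-10) P1(10-11) P3(11-12) P1(12-13) P3(13-14) P1(14-15) P3(15-16) P1(16-17) P3(17-18) P1(18-19) P3(19-20) P1(20-21) P1(21-22) P1(22-23) P1(23-24) P2(24-27)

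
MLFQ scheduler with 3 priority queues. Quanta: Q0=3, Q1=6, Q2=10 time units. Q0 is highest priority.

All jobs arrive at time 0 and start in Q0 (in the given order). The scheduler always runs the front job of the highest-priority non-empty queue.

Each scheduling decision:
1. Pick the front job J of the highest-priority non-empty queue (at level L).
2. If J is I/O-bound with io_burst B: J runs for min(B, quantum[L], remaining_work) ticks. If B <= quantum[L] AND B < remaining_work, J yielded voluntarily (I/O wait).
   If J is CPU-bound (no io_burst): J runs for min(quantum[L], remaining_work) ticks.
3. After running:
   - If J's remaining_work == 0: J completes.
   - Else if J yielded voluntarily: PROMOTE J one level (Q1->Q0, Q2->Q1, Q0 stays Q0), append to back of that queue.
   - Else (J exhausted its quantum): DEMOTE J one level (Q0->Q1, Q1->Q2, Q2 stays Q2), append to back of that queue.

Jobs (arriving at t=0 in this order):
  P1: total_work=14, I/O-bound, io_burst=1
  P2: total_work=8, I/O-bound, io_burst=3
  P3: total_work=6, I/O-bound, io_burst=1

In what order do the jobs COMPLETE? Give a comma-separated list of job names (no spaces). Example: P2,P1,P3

Answer: P2,P3,P1

Derivation:
t=0-1: P1@Q0 runs 1, rem=13, I/O yield, promote→Q0. Q0=[P2,P3,P1] Q1=[] Q2=[]
t=1-4: P2@Q0 runs 3, rem=5, I/O yield, promote→Q0. Q0=[P3,P1,P2] Q1=[] Q2=[]
t=4-5: P3@Q0 runs 1, rem=5, I/O yield, promote→Q0. Q0=[P1,P2,P3] Q1=[] Q2=[]
t=5-6: P1@Q0 runs 1, rem=12, I/O yield, promote→Q0. Q0=[P2,P3,P1] Q1=[] Q2=[]
t=6-9: P2@Q0 runs 3, rem=2, I/O yield, promote→Q0. Q0=[P3,P1,P2] Q1=[] Q2=[]
t=9-10: P3@Q0 runs 1, rem=4, I/O yield, promote→Q0. Q0=[P1,P2,P3] Q1=[] Q2=[]
t=10-11: P1@Q0 runs 1, rem=11, I/O yield, promote→Q0. Q0=[P2,P3,P1] Q1=[] Q2=[]
t=11-13: P2@Q0 runs 2, rem=0, completes. Q0=[P3,P1] Q1=[] Q2=[]
t=13-14: P3@Q0 runs 1, rem=3, I/O yield, promote→Q0. Q0=[P1,P3] Q1=[] Q2=[]
t=14-15: P1@Q0 runs 1, rem=10, I/O yield, promote→Q0. Q0=[P3,P1] Q1=[] Q2=[]
t=15-16: P3@Q0 runs 1, rem=2, I/O yield, promote→Q0. Q0=[P1,P3] Q1=[] Q2=[]
t=16-17: P1@Q0 runs 1, rem=9, I/O yield, promote→Q0. Q0=[P3,P1] Q1=[] Q2=[]
t=17-18: P3@Q0 runs 1, rem=1, I/O yield, promote→Q0. Q0=[P1,P3] Q1=[] Q2=[]
t=18-19: P1@Q0 runs 1, rem=8, I/O yield, promote→Q0. Q0=[P3,P1] Q1=[] Q2=[]
t=19-20: P3@Q0 runs 1, rem=0, completes. Q0=[P1] Q1=[] Q2=[]
t=20-21: P1@Q0 runs 1, rem=7, I/O yield, promote→Q0. Q0=[P1] Q1=[] Q2=[]
t=21-22: P1@Q0 runs 1, rem=6, I/O yield, promote→Q0. Q0=[P1] Q1=[] Q2=[]
t=22-23: P1@Q0 runs 1, rem=5, I/O yield, promote→Q0. Q0=[P1] Q1=[] Q2=[]
t=23-24: P1@Q0 runs 1, rem=4, I/O yield, promote→Q0. Q0=[P1] Q1=[] Q2=[]
t=24-25: P1@Q0 runs 1, rem=3, I/O yield, promote→Q0. Q0=[P1] Q1=[] Q2=[]
t=25-26: P1@Q0 runs 1, rem=2, I/O yield, promote→Q0. Q0=[P1] Q1=[] Q2=[]
t=26-27: P1@Q0 runs 1, rem=1, I/O yield, promote→Q0. Q0=[P1] Q1=[] Q2=[]
t=27-28: P1@Q0 runs 1, rem=0, completes. Q0=[] Q1=[] Q2=[]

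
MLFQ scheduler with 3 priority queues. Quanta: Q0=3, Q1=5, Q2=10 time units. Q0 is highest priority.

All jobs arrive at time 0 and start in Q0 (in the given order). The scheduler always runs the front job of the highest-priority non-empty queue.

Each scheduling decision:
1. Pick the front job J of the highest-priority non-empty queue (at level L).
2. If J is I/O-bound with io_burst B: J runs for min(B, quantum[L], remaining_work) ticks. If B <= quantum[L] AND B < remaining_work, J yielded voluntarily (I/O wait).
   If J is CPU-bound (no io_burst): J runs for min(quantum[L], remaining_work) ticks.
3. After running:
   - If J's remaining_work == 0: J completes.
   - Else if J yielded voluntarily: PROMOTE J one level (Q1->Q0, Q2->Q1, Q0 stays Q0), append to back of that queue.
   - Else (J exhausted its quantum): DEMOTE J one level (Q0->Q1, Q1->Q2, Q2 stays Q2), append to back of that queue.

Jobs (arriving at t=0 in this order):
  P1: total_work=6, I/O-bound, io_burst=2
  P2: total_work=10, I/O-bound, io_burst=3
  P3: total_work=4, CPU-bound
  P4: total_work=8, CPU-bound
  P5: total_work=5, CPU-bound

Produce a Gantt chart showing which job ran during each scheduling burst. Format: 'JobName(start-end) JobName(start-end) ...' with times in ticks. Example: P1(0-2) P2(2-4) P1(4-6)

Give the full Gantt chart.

Answer: P1(0-2) P2(2-5) P3(5-8) P4(8-11) P5(11-14) P1(14-16) P2(16-19) P1(19-21) P2(21-24) P2(24-25) P3(25-26) P4(26-31) P5(31-33)

Derivation:
t=0-2: P1@Q0 runs 2, rem=4, I/O yield, promote→Q0. Q0=[P2,P3,P4,P5,P1] Q1=[] Q2=[]
t=2-5: P2@Q0 runs 3, rem=7, I/O yield, promote→Q0. Q0=[P3,P4,P5,P1,P2] Q1=[] Q2=[]
t=5-8: P3@Q0 runs 3, rem=1, quantum used, demote→Q1. Q0=[P4,P5,P1,P2] Q1=[P3] Q2=[]
t=8-11: P4@Q0 runs 3, rem=5, quantum used, demote→Q1. Q0=[P5,P1,P2] Q1=[P3,P4] Q2=[]
t=11-14: P5@Q0 runs 3, rem=2, quantum used, demote→Q1. Q0=[P1,P2] Q1=[P3,P4,P5] Q2=[]
t=14-16: P1@Q0 runs 2, rem=2, I/O yield, promote→Q0. Q0=[P2,P1] Q1=[P3,P4,P5] Q2=[]
t=16-19: P2@Q0 runs 3, rem=4, I/O yield, promote→Q0. Q0=[P1,P2] Q1=[P3,P4,P5] Q2=[]
t=19-21: P1@Q0 runs 2, rem=0, completes. Q0=[P2] Q1=[P3,P4,P5] Q2=[]
t=21-24: P2@Q0 runs 3, rem=1, I/O yield, promote→Q0. Q0=[P2] Q1=[P3,P4,P5] Q2=[]
t=24-25: P2@Q0 runs 1, rem=0, completes. Q0=[] Q1=[P3,P4,P5] Q2=[]
t=25-26: P3@Q1 runs 1, rem=0, completes. Q0=[] Q1=[P4,P5] Q2=[]
t=26-31: P4@Q1 runs 5, rem=0, completes. Q0=[] Q1=[P5] Q2=[]
t=31-33: P5@Q1 runs 2, rem=0, completes. Q0=[] Q1=[] Q2=[]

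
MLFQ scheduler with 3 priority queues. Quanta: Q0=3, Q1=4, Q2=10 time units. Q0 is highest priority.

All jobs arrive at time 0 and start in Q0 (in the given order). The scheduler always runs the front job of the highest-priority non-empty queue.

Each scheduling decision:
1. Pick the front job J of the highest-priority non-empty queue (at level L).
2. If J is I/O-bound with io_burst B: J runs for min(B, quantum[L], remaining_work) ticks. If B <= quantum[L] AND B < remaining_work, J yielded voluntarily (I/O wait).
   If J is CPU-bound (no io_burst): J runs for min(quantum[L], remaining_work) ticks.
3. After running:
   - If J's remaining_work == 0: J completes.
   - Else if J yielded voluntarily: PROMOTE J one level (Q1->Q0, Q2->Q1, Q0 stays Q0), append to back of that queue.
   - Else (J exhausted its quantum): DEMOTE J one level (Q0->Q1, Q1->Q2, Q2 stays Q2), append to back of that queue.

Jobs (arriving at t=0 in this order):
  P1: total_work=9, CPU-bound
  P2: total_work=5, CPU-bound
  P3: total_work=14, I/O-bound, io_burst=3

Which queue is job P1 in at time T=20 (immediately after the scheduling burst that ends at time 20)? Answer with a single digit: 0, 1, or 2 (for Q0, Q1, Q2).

t=0-3: P1@Q0 runs 3, rem=6, quantum used, demote→Q1. Q0=[P2,P3] Q1=[P1] Q2=[]
t=3-6: P2@Q0 runs 3, rem=2, quantum used, demote→Q1. Q0=[P3] Q1=[P1,P2] Q2=[]
t=6-9: P3@Q0 runs 3, rem=11, I/O yield, promote→Q0. Q0=[P3] Q1=[P1,P2] Q2=[]
t=9-12: P3@Q0 runs 3, rem=8, I/O yield, promote→Q0. Q0=[P3] Q1=[P1,P2] Q2=[]
t=12-15: P3@Q0 runs 3, rem=5, I/O yield, promote→Q0. Q0=[P3] Q1=[P1,P2] Q2=[]
t=15-18: P3@Q0 runs 3, rem=2, I/O yield, promote→Q0. Q0=[P3] Q1=[P1,P2] Q2=[]
t=18-20: P3@Q0 runs 2, rem=0, completes. Q0=[] Q1=[P1,P2] Q2=[]
t=20-24: P1@Q1 runs 4, rem=2, quantum used, demote→Q2. Q0=[] Q1=[P2] Q2=[P1]
t=24-26: P2@Q1 runs 2, rem=0, completes. Q0=[] Q1=[] Q2=[P1]
t=26-28: P1@Q2 runs 2, rem=0, completes. Q0=[] Q1=[] Q2=[]

Answer: 1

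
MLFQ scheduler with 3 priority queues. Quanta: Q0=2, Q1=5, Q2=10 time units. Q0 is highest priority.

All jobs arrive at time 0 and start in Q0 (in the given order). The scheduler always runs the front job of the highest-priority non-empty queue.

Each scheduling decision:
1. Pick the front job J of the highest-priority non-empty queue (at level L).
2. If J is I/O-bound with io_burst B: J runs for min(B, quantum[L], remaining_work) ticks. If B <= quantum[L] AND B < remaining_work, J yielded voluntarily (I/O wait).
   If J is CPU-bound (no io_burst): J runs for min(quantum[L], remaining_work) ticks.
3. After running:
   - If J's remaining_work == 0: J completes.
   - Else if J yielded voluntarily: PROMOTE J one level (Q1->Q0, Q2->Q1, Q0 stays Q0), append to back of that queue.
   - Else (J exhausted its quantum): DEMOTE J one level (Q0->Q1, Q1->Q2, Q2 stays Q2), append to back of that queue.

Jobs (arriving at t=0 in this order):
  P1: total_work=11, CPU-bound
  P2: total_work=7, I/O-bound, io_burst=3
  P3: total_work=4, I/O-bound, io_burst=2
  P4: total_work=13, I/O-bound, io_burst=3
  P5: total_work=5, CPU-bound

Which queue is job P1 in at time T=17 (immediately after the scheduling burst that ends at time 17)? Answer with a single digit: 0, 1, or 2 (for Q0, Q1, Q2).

t=0-2: P1@Q0 runs 2, rem=9, quantum used, demote→Q1. Q0=[P2,P3,P4,P5] Q1=[P1] Q2=[]
t=2-4: P2@Q0 runs 2, rem=5, quantum used, demote→Q1. Q0=[P3,P4,P5] Q1=[P1,P2] Q2=[]
t=4-6: P3@Q0 runs 2, rem=2, I/O yield, promote→Q0. Q0=[P4,P5,P3] Q1=[P1,P2] Q2=[]
t=6-8: P4@Q0 runs 2, rem=11, quantum used, demote→Q1. Q0=[P5,P3] Q1=[P1,P2,P4] Q2=[]
t=8-10: P5@Q0 runs 2, rem=3, quantum used, demote→Q1. Q0=[P3] Q1=[P1,P2,P4,P5] Q2=[]
t=10-12: P3@Q0 runs 2, rem=0, completes. Q0=[] Q1=[P1,P2,P4,P5] Q2=[]
t=12-17: P1@Q1 runs 5, rem=4, quantum used, demote→Q2. Q0=[] Q1=[P2,P4,P5] Q2=[P1]
t=17-20: P2@Q1 runs 3, rem=2, I/O yield, promote→Q0. Q0=[P2] Q1=[P4,P5] Q2=[P1]
t=20-22: P2@Q0 runs 2, rem=0, completes. Q0=[] Q1=[P4,P5] Q2=[P1]
t=22-25: P4@Q1 runs 3, rem=8, I/O yield, promote→Q0. Q0=[P4] Q1=[P5] Q2=[P1]
t=25-27: P4@Q0 runs 2, rem=6, quantum used, demote→Q1. Q0=[] Q1=[P5,P4] Q2=[P1]
t=27-30: P5@Q1 runs 3, rem=0, completes. Q0=[] Q1=[P4] Q2=[P1]
t=30-33: P4@Q1 runs 3, rem=3, I/O yield, promote→Q0. Q0=[P4] Q1=[] Q2=[P1]
t=33-35: P4@Q0 runs 2, rem=1, quantum used, demote→Q1. Q0=[] Q1=[P4] Q2=[P1]
t=35-36: P4@Q1 runs 1, rem=0, completes. Q0=[] Q1=[] Q2=[P1]
t=36-40: P1@Q2 runs 4, rem=0, completes. Q0=[] Q1=[] Q2=[]

Answer: 2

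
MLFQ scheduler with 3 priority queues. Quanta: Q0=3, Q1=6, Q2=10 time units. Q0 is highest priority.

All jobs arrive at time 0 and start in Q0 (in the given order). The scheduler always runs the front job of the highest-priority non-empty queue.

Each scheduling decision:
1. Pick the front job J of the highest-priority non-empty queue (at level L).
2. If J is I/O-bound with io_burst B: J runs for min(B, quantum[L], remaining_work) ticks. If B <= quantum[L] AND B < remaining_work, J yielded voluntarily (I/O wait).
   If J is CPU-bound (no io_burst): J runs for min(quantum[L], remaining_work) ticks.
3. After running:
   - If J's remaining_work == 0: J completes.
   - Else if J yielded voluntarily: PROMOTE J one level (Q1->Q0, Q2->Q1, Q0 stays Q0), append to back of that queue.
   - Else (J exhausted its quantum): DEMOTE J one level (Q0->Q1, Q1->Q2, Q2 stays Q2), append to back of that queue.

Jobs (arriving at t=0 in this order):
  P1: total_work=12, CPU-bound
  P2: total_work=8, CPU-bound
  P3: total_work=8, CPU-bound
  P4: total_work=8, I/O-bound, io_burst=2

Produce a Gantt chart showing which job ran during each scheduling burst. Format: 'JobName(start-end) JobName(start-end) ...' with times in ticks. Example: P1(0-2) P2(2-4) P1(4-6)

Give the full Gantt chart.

t=0-3: P1@Q0 runs 3, rem=9, quantum used, demote→Q1. Q0=[P2,P3,P4] Q1=[P1] Q2=[]
t=3-6: P2@Q0 runs 3, rem=5, quantum used, demote→Q1. Q0=[P3,P4] Q1=[P1,P2] Q2=[]
t=6-9: P3@Q0 runs 3, rem=5, quantum used, demote→Q1. Q0=[P4] Q1=[P1,P2,P3] Q2=[]
t=9-11: P4@Q0 runs 2, rem=6, I/O yield, promote→Q0. Q0=[P4] Q1=[P1,P2,P3] Q2=[]
t=11-13: P4@Q0 runs 2, rem=4, I/O yield, promote→Q0. Q0=[P4] Q1=[P1,P2,P3] Q2=[]
t=13-15: P4@Q0 runs 2, rem=2, I/O yield, promote→Q0. Q0=[P4] Q1=[P1,P2,P3] Q2=[]
t=15-17: P4@Q0 runs 2, rem=0, completes. Q0=[] Q1=[P1,P2,P3] Q2=[]
t=17-23: P1@Q1 runs 6, rem=3, quantum used, demote→Q2. Q0=[] Q1=[P2,P3] Q2=[P1]
t=23-28: P2@Q1 runs 5, rem=0, completes. Q0=[] Q1=[P3] Q2=[P1]
t=28-33: P3@Q1 runs 5, rem=0, completes. Q0=[] Q1=[] Q2=[P1]
t=33-36: P1@Q2 runs 3, rem=0, completes. Q0=[] Q1=[] Q2=[]

Answer: P1(0-3) P2(3-6) P3(6-9) P4(9-11) P4(11-13) P4(13-15) P4(15-17) P1(17-23) P2(23-28) P3(28-33) P1(33-36)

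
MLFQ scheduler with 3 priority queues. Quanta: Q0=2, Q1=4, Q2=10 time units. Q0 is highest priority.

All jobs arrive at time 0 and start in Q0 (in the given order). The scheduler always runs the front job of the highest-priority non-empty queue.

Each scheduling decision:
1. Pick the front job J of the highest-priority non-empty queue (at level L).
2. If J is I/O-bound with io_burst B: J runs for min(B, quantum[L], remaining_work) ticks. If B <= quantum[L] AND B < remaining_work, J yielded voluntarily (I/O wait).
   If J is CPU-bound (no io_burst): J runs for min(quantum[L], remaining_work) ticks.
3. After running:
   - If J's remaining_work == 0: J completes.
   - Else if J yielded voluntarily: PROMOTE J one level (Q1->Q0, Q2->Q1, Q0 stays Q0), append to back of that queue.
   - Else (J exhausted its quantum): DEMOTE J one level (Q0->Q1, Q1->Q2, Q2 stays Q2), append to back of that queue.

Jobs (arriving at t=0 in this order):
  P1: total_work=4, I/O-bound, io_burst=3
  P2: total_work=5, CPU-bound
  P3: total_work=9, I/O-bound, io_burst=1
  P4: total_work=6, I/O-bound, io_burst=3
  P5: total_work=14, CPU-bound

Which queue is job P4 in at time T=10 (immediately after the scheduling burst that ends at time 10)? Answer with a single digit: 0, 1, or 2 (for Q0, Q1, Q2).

t=0-2: P1@Q0 runs 2, rem=2, quantum used, demote→Q1. Q0=[P2,P3,P4,P5] Q1=[P1] Q2=[]
t=2-4: P2@Q0 runs 2, rem=3, quantum used, demote→Q1. Q0=[P3,P4,P5] Q1=[P1,P2] Q2=[]
t=4-5: P3@Q0 runs 1, rem=8, I/O yield, promote→Q0. Q0=[P4,P5,P3] Q1=[P1,P2] Q2=[]
t=5-7: P4@Q0 runs 2, rem=4, quantum used, demote→Q1. Q0=[P5,P3] Q1=[P1,P2,P4] Q2=[]
t=7-9: P5@Q0 runs 2, rem=12, quantum used, demote→Q1. Q0=[P3] Q1=[P1,P2,P4,P5] Q2=[]
t=9-10: P3@Q0 runs 1, rem=7, I/O yield, promote→Q0. Q0=[P3] Q1=[P1,P2,P4,P5] Q2=[]
t=10-11: P3@Q0 runs 1, rem=6, I/O yield, promote→Q0. Q0=[P3] Q1=[P1,P2,P4,P5] Q2=[]
t=11-12: P3@Q0 runs 1, rem=5, I/O yield, promote→Q0. Q0=[P3] Q1=[P1,P2,P4,P5] Q2=[]
t=12-13: P3@Q0 runs 1, rem=4, I/O yield, promote→Q0. Q0=[P3] Q1=[P1,P2,P4,P5] Q2=[]
t=13-14: P3@Q0 runs 1, rem=3, I/O yield, promote→Q0. Q0=[P3] Q1=[P1,P2,P4,P5] Q2=[]
t=14-15: P3@Q0 runs 1, rem=2, I/O yield, promote→Q0. Q0=[P3] Q1=[P1,P2,P4,P5] Q2=[]
t=15-16: P3@Q0 runs 1, rem=1, I/O yield, promote→Q0. Q0=[P3] Q1=[P1,P2,P4,P5] Q2=[]
t=16-17: P3@Q0 runs 1, rem=0, completes. Q0=[] Q1=[P1,P2,P4,P5] Q2=[]
t=17-19: P1@Q1 runs 2, rem=0, completes. Q0=[] Q1=[P2,P4,P5] Q2=[]
t=19-22: P2@Q1 runs 3, rem=0, completes. Q0=[] Q1=[P4,P5] Q2=[]
t=22-25: P4@Q1 runs 3, rem=1, I/O yield, promote→Q0. Q0=[P4] Q1=[P5] Q2=[]
t=25-26: P4@Q0 runs 1, rem=0, completes. Q0=[] Q1=[P5] Q2=[]
t=26-30: P5@Q1 runs 4, rem=8, quantum used, demote→Q2. Q0=[] Q1=[] Q2=[P5]
t=30-38: P5@Q2 runs 8, rem=0, completes. Q0=[] Q1=[] Q2=[]

Answer: 1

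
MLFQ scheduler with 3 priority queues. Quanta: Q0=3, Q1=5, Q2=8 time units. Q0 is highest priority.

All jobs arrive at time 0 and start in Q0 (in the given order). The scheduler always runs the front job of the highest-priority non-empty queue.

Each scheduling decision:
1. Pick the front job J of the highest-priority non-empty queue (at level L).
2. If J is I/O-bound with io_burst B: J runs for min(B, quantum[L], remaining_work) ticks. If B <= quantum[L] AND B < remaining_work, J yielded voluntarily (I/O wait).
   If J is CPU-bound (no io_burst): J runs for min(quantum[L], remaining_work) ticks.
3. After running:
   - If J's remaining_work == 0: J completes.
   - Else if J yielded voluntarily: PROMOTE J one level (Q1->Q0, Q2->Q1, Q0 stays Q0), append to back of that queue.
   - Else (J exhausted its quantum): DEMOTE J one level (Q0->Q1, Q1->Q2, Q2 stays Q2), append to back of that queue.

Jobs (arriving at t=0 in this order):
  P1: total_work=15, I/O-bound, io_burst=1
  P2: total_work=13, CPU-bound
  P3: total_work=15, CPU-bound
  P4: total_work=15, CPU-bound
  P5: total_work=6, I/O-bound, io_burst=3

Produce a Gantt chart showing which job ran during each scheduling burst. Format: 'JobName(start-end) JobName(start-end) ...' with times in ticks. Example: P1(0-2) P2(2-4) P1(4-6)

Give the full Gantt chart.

Answer: P1(0-1) P2(1-4) P3(4-7) P4(7-10) P5(10-13) P1(13-14) P5(14-17) P1(17-18) P1(18-19) P1(19-20) P1(20-21) P1(21-22) P1(22-23) P1(23-24) P1(24-25) P1(25-26) P1(26-27) P1(27-28) P1(28-29) P1(29-30) P2(30-35) P3(35-40) P4(40-45) P2(45-50) P3(50-57) P4(57-64)

Derivation:
t=0-1: P1@Q0 runs 1, rem=14, I/O yield, promote→Q0. Q0=[P2,P3,P4,P5,P1] Q1=[] Q2=[]
t=1-4: P2@Q0 runs 3, rem=10, quantum used, demote→Q1. Q0=[P3,P4,P5,P1] Q1=[P2] Q2=[]
t=4-7: P3@Q0 runs 3, rem=12, quantum used, demote→Q1. Q0=[P4,P5,P1] Q1=[P2,P3] Q2=[]
t=7-10: P4@Q0 runs 3, rem=12, quantum used, demote→Q1. Q0=[P5,P1] Q1=[P2,P3,P4] Q2=[]
t=10-13: P5@Q0 runs 3, rem=3, I/O yield, promote→Q0. Q0=[P1,P5] Q1=[P2,P3,P4] Q2=[]
t=13-14: P1@Q0 runs 1, rem=13, I/O yield, promote→Q0. Q0=[P5,P1] Q1=[P2,P3,P4] Q2=[]
t=14-17: P5@Q0 runs 3, rem=0, completes. Q0=[P1] Q1=[P2,P3,P4] Q2=[]
t=17-18: P1@Q0 runs 1, rem=12, I/O yield, promote→Q0. Q0=[P1] Q1=[P2,P3,P4] Q2=[]
t=18-19: P1@Q0 runs 1, rem=11, I/O yield, promote→Q0. Q0=[P1] Q1=[P2,P3,P4] Q2=[]
t=19-20: P1@Q0 runs 1, rem=10, I/O yield, promote→Q0. Q0=[P1] Q1=[P2,P3,P4] Q2=[]
t=20-21: P1@Q0 runs 1, rem=9, I/O yield, promote→Q0. Q0=[P1] Q1=[P2,P3,P4] Q2=[]
t=21-22: P1@Q0 runs 1, rem=8, I/O yield, promote→Q0. Q0=[P1] Q1=[P2,P3,P4] Q2=[]
t=22-23: P1@Q0 runs 1, rem=7, I/O yield, promote→Q0. Q0=[P1] Q1=[P2,P3,P4] Q2=[]
t=23-24: P1@Q0 runs 1, rem=6, I/O yield, promote→Q0. Q0=[P1] Q1=[P2,P3,P4] Q2=[]
t=24-25: P1@Q0 runs 1, rem=5, I/O yield, promote→Q0. Q0=[P1] Q1=[P2,P3,P4] Q2=[]
t=25-26: P1@Q0 runs 1, rem=4, I/O yield, promote→Q0. Q0=[P1] Q1=[P2,P3,P4] Q2=[]
t=26-27: P1@Q0 runs 1, rem=3, I/O yield, promote→Q0. Q0=[P1] Q1=[P2,P3,P4] Q2=[]
t=27-28: P1@Q0 runs 1, rem=2, I/O yield, promote→Q0. Q0=[P1] Q1=[P2,P3,P4] Q2=[]
t=28-29: P1@Q0 runs 1, rem=1, I/O yield, promote→Q0. Q0=[P1] Q1=[P2,P3,P4] Q2=[]
t=29-30: P1@Q0 runs 1, rem=0, completes. Q0=[] Q1=[P2,P3,P4] Q2=[]
t=30-35: P2@Q1 runs 5, rem=5, quantum used, demote→Q2. Q0=[] Q1=[P3,P4] Q2=[P2]
t=35-40: P3@Q1 runs 5, rem=7, quantum used, demote→Q2. Q0=[] Q1=[P4] Q2=[P2,P3]
t=40-45: P4@Q1 runs 5, rem=7, quantum used, demote→Q2. Q0=[] Q1=[] Q2=[P2,P3,P4]
t=45-50: P2@Q2 runs 5, rem=0, completes. Q0=[] Q1=[] Q2=[P3,P4]
t=50-57: P3@Q2 runs 7, rem=0, completes. Q0=[] Q1=[] Q2=[P4]
t=57-64: P4@Q2 runs 7, rem=0, completes. Q0=[] Q1=[] Q2=[]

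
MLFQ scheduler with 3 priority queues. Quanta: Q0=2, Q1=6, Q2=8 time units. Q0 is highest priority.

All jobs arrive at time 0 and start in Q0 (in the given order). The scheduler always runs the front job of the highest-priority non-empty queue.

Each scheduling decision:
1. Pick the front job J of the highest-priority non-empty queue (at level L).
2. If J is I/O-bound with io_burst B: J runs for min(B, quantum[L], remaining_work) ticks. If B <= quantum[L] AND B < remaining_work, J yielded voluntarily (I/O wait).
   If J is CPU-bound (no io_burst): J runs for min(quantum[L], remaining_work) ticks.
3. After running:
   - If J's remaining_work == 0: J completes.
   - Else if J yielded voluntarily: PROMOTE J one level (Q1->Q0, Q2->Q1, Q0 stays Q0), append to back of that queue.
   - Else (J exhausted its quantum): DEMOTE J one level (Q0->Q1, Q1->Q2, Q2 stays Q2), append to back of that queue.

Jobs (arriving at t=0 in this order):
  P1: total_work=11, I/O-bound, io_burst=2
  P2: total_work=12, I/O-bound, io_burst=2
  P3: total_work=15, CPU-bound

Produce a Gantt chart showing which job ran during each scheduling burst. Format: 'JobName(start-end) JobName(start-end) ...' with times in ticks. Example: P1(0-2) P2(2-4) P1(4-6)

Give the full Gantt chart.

t=0-2: P1@Q0 runs 2, rem=9, I/O yield, promote→Q0. Q0=[P2,P3,P1] Q1=[] Q2=[]
t=2-4: P2@Q0 runs 2, rem=10, I/O yield, promote→Q0. Q0=[P3,P1,P2] Q1=[] Q2=[]
t=4-6: P3@Q0 runs 2, rem=13, quantum used, demote→Q1. Q0=[P1,P2] Q1=[P3] Q2=[]
t=6-8: P1@Q0 runs 2, rem=7, I/O yield, promote→Q0. Q0=[P2,P1] Q1=[P3] Q2=[]
t=8-10: P2@Q0 runs 2, rem=8, I/O yield, promote→Q0. Q0=[P1,P2] Q1=[P3] Q2=[]
t=10-12: P1@Q0 runs 2, rem=5, I/O yield, promote→Q0. Q0=[P2,P1] Q1=[P3] Q2=[]
t=12-14: P2@Q0 runs 2, rem=6, I/O yield, promote→Q0. Q0=[P1,P2] Q1=[P3] Q2=[]
t=14-16: P1@Q0 runs 2, rem=3, I/O yield, promote→Q0. Q0=[P2,P1] Q1=[P3] Q2=[]
t=16-18: P2@Q0 runs 2, rem=4, I/O yield, promote→Q0. Q0=[P1,P2] Q1=[P3] Q2=[]
t=18-20: P1@Q0 runs 2, rem=1, I/O yield, promote→Q0. Q0=[P2,P1] Q1=[P3] Q2=[]
t=20-22: P2@Q0 runs 2, rem=2, I/O yield, promote→Q0. Q0=[P1,P2] Q1=[P3] Q2=[]
t=22-23: P1@Q0 runs 1, rem=0, completes. Q0=[P2] Q1=[P3] Q2=[]
t=23-25: P2@Q0 runs 2, rem=0, completes. Q0=[] Q1=[P3] Q2=[]
t=25-31: P3@Q1 runs 6, rem=7, quantum used, demote→Q2. Q0=[] Q1=[] Q2=[P3]
t=31-38: P3@Q2 runs 7, rem=0, completes. Q0=[] Q1=[] Q2=[]

Answer: P1(0-2) P2(2-4) P3(4-6) P1(6-8) P2(8-10) P1(10-12) P2(12-14) P1(14-16) P2(16-18) P1(18-20) P2(20-22) P1(22-23) P2(23-25) P3(25-31) P3(31-38)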